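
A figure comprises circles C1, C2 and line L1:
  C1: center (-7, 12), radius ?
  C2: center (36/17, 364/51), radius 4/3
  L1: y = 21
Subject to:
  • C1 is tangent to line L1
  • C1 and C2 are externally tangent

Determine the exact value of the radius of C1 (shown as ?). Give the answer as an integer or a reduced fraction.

1. [C1‖L1]  r_C1² − 81 = 0  ⇒  r_C1 = 9 (r>0 drops 1)
2. [ext C1·C2]  r_C1² + (8/3)r_C1 − 105 = 0  ⇒  r_C1 = 9 (r>0 drops 1)

9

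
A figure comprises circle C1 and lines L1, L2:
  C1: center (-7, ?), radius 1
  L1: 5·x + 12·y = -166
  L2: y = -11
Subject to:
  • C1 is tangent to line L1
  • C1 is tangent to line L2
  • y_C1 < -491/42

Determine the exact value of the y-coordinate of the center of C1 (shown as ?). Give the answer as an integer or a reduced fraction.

-12

1. [C1‖L1]  y_C1² + (131/6)y_C1 + 118 = 0  ⇒  y_C1 = -12 or -59/6
2. [C1‖L2]  y_C1² + 22y_C1 + 120 = 0  ⇒  y_C1 = -12 or -10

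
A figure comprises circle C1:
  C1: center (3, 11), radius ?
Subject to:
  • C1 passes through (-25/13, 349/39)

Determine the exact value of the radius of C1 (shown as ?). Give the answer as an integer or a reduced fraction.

16/3

1. [C1∋P]  r_C1² − 256/9 = 0  ⇒  r_C1 = 16/3 (r>0 drops 1)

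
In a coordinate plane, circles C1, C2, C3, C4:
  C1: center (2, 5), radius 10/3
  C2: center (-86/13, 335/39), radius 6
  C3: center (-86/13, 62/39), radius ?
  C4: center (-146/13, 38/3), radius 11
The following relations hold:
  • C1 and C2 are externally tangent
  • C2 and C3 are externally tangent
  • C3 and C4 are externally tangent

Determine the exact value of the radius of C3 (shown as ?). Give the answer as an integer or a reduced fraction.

1. [ext C2·C3]  r_C3² + 12r_C3 − 13 = 0  ⇒  r_C3 = 1 (r>0 drops 1)
2. [ext C3·C4]  r_C3² + 22r_C3 − 23 = 0  ⇒  r_C3 = 1 (r>0 drops 1)

1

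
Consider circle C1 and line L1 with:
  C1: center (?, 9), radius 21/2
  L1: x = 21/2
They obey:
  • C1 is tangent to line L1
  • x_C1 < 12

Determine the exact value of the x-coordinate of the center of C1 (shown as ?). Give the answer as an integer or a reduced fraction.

1. [C1‖L1]  x_C1² − 21x_C1 = 0  ⇒  x_C1 = 0 or 21
2. given x_C1 < 12: keep 0

0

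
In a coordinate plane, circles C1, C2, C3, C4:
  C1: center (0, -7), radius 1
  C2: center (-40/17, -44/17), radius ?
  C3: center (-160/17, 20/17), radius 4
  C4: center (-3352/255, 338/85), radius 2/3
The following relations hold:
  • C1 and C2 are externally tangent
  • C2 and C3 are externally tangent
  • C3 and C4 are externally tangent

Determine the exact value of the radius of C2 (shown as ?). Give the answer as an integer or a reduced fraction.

1. [ext C1·C2]  r_C2² + 2r_C2 − 24 = 0  ⇒  r_C2 = 4 (r>0 drops 1)
2. [ext C2·C3]  r_C2² + 8r_C2 − 48 = 0  ⇒  r_C2 = 4 (r>0 drops 1)

4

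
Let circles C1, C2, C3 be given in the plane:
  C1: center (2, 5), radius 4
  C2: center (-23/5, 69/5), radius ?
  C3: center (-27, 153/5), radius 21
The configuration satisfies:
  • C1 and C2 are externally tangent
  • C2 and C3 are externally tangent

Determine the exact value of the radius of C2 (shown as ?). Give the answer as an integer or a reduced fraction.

7

1. [ext C1·C2]  r_C2² + 8r_C2 − 105 = 0  ⇒  r_C2 = 7 (r>0 drops 1)
2. [ext C2·C3]  r_C2² + 42r_C2 − 343 = 0  ⇒  r_C2 = 7 (r>0 drops 1)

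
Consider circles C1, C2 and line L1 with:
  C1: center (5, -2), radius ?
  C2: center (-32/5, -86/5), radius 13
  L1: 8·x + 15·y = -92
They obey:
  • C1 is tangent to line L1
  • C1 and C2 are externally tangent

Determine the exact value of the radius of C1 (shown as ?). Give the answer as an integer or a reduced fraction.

6

1. [C1‖L1]  r_C1² − 36 = 0  ⇒  r_C1 = 6 (r>0 drops 1)
2. [ext C1·C2]  r_C1² + 26r_C1 − 192 = 0  ⇒  r_C1 = 6 (r>0 drops 1)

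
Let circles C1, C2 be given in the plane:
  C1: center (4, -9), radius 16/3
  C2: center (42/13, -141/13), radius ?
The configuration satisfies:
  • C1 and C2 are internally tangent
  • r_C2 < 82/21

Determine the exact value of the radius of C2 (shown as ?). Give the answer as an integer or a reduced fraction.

10/3

1. [int C1,C2]  r_C2² − (32/3)r_C2 + 220/9 = 0  ⇒  r_C2 = 10/3 or 22/3
2. given r_C2 < 82/21: keep 10/3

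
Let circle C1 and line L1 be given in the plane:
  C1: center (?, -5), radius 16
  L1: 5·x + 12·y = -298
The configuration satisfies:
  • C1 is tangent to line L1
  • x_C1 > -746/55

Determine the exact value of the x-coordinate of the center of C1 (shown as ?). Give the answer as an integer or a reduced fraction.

1. [C1‖L1]  x_C1² + (476/5)x_C1 + 2676/5 = 0  ⇒  x_C1 = -446/5 or -6
2. given x_C1 > -746/55: keep -6

-6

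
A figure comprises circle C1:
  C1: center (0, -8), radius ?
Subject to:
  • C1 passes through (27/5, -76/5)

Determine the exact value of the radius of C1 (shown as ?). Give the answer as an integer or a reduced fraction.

9

1. [C1∋P]  r_C1² − 81 = 0  ⇒  r_C1 = 9 (r>0 drops 1)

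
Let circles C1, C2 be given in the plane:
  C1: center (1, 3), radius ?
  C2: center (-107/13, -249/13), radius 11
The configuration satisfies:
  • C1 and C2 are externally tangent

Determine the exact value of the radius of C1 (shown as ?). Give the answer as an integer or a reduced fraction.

13

1. [ext C1·C2]  r_C1² + 22r_C1 − 455 = 0  ⇒  r_C1 = 13 (r>0 drops 1)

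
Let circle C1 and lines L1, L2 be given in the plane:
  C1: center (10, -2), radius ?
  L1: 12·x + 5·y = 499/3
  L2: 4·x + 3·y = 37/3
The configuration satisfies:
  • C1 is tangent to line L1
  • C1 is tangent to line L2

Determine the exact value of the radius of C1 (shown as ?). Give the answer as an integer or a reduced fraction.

1. [C1‖L1]  r_C1² − 169/9 = 0  ⇒  r_C1 = 13/3 (r>0 drops 1)
2. [C1‖L2]  r_C1² − 169/9 = 0  ⇒  r_C1 = 13/3 (r>0 drops 1)

13/3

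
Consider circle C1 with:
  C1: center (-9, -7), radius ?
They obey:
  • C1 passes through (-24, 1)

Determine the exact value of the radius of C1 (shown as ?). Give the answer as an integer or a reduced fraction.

17

1. [C1∋P]  r_C1² − 289 = 0  ⇒  r_C1 = 17 (r>0 drops 1)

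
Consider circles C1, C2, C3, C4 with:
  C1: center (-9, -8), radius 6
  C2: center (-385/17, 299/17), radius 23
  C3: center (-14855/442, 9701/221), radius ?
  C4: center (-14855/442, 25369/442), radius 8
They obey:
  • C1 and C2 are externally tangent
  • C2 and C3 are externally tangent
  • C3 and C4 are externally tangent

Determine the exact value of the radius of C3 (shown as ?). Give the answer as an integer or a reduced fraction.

11/2

1. [ext C2·C3]  r_C3² + 46r_C3 − 1133/4 = 0  ⇒  r_C3 = 11/2 (r>0 drops 1)
2. [ext C3·C4]  r_C3² + 16r_C3 − 473/4 = 0  ⇒  r_C3 = 11/2 (r>0 drops 1)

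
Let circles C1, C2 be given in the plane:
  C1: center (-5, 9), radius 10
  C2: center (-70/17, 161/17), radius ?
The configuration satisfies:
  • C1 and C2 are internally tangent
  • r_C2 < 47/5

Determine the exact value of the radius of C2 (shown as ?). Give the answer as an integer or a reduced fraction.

9

1. [int C1,C2]  r_C2² − 20r_C2 + 99 = 0  ⇒  r_C2 = 9 or 11
2. given r_C2 < 47/5: keep 9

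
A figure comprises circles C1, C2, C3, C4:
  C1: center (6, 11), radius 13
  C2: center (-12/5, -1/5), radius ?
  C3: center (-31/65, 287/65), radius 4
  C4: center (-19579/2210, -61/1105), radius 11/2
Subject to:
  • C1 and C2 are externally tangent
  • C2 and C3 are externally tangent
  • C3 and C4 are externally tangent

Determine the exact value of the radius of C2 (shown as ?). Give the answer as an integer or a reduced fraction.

1

1. [ext C1·C2]  r_C2² + 26r_C2 − 27 = 0  ⇒  r_C2 = 1 (r>0 drops 1)
2. [ext C2·C3]  r_C2² + 8r_C2 − 9 = 0  ⇒  r_C2 = 1 (r>0 drops 1)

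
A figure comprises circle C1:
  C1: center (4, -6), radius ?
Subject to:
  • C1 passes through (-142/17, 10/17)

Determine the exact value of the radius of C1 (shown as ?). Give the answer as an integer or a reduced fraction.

1. [C1∋P]  r_C1² − 196 = 0  ⇒  r_C1 = 14 (r>0 drops 1)

14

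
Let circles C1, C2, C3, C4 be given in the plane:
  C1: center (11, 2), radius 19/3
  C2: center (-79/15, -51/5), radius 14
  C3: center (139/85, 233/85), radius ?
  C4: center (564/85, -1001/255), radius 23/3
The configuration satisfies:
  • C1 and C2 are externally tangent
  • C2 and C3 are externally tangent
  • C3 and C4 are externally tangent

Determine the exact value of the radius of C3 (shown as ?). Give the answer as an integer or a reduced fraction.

1. [ext C2·C3]  r_C3² + 28r_C3 − 172/9 = 0  ⇒  r_C3 = 2/3 (r>0 drops 1)
2. [ext C3·C4]  r_C3² + (46/3)r_C3 − 32/3 = 0  ⇒  r_C3 = 2/3 (r>0 drops 1)

2/3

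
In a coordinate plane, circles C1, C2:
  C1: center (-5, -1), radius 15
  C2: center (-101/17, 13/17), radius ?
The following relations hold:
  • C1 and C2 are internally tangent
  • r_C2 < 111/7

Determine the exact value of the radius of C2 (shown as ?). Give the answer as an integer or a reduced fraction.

13

1. [int C1,C2]  r_C2² − 30r_C2 + 221 = 0  ⇒  r_C2 = 13 or 17
2. given r_C2 < 111/7: keep 13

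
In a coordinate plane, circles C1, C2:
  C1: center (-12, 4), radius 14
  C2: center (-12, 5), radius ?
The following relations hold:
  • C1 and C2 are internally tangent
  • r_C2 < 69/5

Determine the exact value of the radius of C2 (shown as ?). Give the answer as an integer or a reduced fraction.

1. [int C1,C2]  r_C2² − 28r_C2 + 195 = 0  ⇒  r_C2 = 13 or 15
2. given r_C2 < 69/5: keep 13

13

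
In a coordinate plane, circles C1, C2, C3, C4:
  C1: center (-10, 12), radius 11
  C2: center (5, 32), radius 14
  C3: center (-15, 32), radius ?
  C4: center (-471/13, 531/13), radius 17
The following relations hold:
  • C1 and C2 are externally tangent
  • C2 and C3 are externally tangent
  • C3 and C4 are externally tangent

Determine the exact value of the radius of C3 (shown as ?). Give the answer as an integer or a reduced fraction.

1. [ext C2·C3]  r_C3² + 28r_C3 − 204 = 0  ⇒  r_C3 = 6 (r>0 drops 1)
2. [ext C3·C4]  r_C3² + 34r_C3 − 240 = 0  ⇒  r_C3 = 6 (r>0 drops 1)

6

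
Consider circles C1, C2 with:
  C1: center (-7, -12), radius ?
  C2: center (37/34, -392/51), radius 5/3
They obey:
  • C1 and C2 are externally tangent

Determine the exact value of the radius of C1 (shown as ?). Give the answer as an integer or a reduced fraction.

1. [ext C1·C2]  r_C1² + (10/3)r_C1 − 325/4 = 0  ⇒  r_C1 = 15/2 (r>0 drops 1)

15/2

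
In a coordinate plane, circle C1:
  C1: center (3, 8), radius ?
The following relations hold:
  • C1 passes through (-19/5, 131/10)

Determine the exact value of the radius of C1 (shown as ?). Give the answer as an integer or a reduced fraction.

17/2

1. [C1∋P]  r_C1² − 289/4 = 0  ⇒  r_C1 = 17/2 (r>0 drops 1)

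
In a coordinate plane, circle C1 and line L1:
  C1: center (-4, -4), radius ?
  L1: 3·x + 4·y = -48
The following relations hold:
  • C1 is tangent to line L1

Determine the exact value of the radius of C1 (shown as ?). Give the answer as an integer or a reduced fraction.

4

1. [C1‖L1]  r_C1² − 16 = 0  ⇒  r_C1 = 4 (r>0 drops 1)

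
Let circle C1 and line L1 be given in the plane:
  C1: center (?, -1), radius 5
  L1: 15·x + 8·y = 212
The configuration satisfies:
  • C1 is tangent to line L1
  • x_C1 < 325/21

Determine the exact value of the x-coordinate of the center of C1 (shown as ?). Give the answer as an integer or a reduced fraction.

9

1. [C1‖L1]  x_C1² − (88/3)x_C1 + 183 = 0  ⇒  x_C1 = 9 or 61/3
2. given x_C1 < 325/21: keep 9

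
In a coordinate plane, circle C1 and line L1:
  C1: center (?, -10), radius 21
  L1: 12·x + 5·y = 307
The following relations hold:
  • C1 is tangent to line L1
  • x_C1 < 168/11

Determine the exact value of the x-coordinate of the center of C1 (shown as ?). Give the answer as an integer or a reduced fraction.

7

1. [C1‖L1]  x_C1² − (119/2)x_C1 + 735/2 = 0  ⇒  x_C1 = 7 or 105/2
2. given x_C1 < 168/11: keep 7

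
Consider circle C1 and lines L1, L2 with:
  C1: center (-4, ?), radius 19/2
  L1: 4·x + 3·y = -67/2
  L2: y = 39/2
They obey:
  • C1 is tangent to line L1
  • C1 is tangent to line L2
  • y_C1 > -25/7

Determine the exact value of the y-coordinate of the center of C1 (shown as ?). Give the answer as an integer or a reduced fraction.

10

1. [C1‖L1]  y_C1² + (35/3)y_C1 − 650/3 = 0  ⇒  y_C1 = -65/3 or 10
2. [C1‖L2]  y_C1² − 39y_C1 + 290 = 0  ⇒  y_C1 = 10 or 29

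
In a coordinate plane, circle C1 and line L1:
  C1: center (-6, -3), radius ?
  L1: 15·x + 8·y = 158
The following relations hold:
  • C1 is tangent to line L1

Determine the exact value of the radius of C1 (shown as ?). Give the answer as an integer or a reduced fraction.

1. [C1‖L1]  r_C1² − 256 = 0  ⇒  r_C1 = 16 (r>0 drops 1)

16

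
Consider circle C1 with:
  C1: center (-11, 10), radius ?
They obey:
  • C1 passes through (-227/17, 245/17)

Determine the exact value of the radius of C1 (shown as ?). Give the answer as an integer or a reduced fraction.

1. [C1∋P]  r_C1² − 25 = 0  ⇒  r_C1 = 5 (r>0 drops 1)

5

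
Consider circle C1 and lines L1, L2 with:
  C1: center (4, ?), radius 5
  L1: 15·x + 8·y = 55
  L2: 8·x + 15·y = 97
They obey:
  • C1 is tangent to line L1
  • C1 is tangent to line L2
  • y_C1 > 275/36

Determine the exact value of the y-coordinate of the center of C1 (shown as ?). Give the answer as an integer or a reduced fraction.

1. [C1‖L1]  y_C1² + (5/4)y_C1 − 225/2 = 0  ⇒  y_C1 = -45/4 or 10
2. [C1‖L2]  y_C1² − (26/3)y_C1 − 40/3 = 0  ⇒  y_C1 = -4/3 or 10

10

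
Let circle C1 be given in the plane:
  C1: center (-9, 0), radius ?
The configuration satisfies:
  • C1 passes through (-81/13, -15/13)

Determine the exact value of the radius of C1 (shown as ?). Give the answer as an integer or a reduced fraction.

3

1. [C1∋P]  r_C1² − 9 = 0  ⇒  r_C1 = 3 (r>0 drops 1)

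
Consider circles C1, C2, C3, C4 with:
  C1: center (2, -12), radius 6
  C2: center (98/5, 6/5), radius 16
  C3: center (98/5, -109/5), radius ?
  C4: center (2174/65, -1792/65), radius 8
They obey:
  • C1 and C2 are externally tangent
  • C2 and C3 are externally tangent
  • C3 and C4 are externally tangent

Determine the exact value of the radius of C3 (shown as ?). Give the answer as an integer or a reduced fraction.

1. [ext C2·C3]  r_C3² + 32r_C3 − 273 = 0  ⇒  r_C3 = 7 (r>0 drops 1)
2. [ext C3·C4]  r_C3² + 16r_C3 − 161 = 0  ⇒  r_C3 = 7 (r>0 drops 1)

7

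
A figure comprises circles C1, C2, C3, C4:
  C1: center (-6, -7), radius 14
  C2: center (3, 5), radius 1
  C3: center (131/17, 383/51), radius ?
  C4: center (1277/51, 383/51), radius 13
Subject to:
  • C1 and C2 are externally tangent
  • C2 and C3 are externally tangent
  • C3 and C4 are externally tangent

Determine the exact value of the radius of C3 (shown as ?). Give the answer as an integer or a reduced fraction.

13/3

1. [ext C2·C3]  r_C3² + 2r_C3 − 247/9 = 0  ⇒  r_C3 = 13/3 (r>0 drops 1)
2. [ext C3·C4]  r_C3² + 26r_C3 − 1183/9 = 0  ⇒  r_C3 = 13/3 (r>0 drops 1)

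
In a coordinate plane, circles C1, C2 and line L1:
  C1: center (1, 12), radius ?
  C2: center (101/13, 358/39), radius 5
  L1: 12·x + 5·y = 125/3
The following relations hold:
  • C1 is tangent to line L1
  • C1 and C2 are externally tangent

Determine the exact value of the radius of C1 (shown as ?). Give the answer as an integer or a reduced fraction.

1. [C1‖L1]  r_C1² − 49/9 = 0  ⇒  r_C1 = 7/3 (r>0 drops 1)
2. [ext C1·C2]  r_C1² + 10r_C1 − 259/9 = 0  ⇒  r_C1 = 7/3 (r>0 drops 1)

7/3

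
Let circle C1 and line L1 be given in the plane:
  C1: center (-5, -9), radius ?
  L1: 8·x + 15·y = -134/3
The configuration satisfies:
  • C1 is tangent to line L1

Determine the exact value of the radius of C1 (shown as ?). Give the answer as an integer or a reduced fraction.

1. [C1‖L1]  r_C1² − 529/9 = 0  ⇒  r_C1 = 23/3 (r>0 drops 1)

23/3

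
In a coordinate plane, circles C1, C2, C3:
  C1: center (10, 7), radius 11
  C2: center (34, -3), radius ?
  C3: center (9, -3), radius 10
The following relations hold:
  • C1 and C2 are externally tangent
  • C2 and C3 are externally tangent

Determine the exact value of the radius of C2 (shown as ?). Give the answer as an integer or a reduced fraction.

15

1. [ext C1·C2]  r_C2² + 22r_C2 − 555 = 0  ⇒  r_C2 = 15 (r>0 drops 1)
2. [ext C2·C3]  r_C2² + 20r_C2 − 525 = 0  ⇒  r_C2 = 15 (r>0 drops 1)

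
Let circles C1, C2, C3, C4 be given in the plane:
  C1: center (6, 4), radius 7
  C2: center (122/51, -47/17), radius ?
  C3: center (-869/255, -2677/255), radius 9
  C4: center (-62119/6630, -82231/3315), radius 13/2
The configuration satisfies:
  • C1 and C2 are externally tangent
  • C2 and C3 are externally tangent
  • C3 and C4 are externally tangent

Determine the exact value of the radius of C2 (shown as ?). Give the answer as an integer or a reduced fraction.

1. [ext C1·C2]  r_C2² + 14r_C2 − 88/9 = 0  ⇒  r_C2 = 2/3 (r>0 drops 1)
2. [ext C2·C3]  r_C2² + 18r_C2 − 112/9 = 0  ⇒  r_C2 = 2/3 (r>0 drops 1)

2/3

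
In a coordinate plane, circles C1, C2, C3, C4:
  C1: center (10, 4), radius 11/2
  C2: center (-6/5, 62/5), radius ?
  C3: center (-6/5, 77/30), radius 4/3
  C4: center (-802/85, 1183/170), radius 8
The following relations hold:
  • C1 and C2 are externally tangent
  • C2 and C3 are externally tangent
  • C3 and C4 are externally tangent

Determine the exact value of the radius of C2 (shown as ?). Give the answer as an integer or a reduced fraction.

1. [ext C1·C2]  r_C2² + 11r_C2 − 663/4 = 0  ⇒  r_C2 = 17/2 (r>0 drops 1)
2. [ext C2·C3]  r_C2² + (8/3)r_C2 − 1139/12 = 0  ⇒  r_C2 = 17/2 (r>0 drops 1)

17/2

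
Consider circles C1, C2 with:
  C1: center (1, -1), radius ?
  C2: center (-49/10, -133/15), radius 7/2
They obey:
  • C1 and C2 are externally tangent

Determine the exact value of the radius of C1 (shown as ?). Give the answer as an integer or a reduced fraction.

1. [ext C1·C2]  r_C1² + 7r_C1 − 760/9 = 0  ⇒  r_C1 = 19/3 (r>0 drops 1)

19/3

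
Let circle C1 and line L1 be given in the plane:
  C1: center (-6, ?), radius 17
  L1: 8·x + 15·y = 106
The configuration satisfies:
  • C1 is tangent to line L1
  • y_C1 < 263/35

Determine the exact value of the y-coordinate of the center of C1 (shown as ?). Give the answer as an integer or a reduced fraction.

-9

1. [C1‖L1]  y_C1² − (308/15)y_C1 − 1329/5 = 0  ⇒  y_C1 = -9 or 443/15
2. given y_C1 < 263/35: keep -9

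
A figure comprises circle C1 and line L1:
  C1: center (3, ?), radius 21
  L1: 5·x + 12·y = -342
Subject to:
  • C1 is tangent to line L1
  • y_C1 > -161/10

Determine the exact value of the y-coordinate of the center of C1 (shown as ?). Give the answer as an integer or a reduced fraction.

1. [C1‖L1]  y_C1² + (119/2)y_C1 + 735/2 = 0  ⇒  y_C1 = -105/2 or -7
2. given y_C1 > -161/10: keep -7

-7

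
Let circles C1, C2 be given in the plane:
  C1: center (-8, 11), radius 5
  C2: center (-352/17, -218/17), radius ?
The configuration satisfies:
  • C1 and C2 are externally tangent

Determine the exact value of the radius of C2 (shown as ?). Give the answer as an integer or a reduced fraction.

1. [ext C1·C2]  r_C2² + 10r_C2 − 704 = 0  ⇒  r_C2 = 22 (r>0 drops 1)

22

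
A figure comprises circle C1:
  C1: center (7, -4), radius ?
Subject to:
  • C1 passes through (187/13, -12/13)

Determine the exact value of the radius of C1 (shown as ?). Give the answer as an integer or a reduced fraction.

1. [C1∋P]  r_C1² − 64 = 0  ⇒  r_C1 = 8 (r>0 drops 1)

8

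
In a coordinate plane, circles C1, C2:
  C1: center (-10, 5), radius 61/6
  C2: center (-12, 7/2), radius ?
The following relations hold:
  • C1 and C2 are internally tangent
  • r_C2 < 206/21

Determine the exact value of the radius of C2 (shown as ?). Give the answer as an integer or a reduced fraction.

1. [int C1,C2]  r_C2² − (61/3)r_C2 + 874/9 = 0  ⇒  r_C2 = 23/3 or 38/3
2. given r_C2 < 206/21: keep 23/3

23/3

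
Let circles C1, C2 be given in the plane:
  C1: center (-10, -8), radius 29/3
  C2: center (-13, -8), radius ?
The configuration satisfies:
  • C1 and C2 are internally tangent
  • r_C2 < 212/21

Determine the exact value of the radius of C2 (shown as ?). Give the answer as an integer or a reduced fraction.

1. [int C1,C2]  r_C2² − (58/3)r_C2 + 760/9 = 0  ⇒  r_C2 = 20/3 or 38/3
2. given r_C2 < 212/21: keep 20/3

20/3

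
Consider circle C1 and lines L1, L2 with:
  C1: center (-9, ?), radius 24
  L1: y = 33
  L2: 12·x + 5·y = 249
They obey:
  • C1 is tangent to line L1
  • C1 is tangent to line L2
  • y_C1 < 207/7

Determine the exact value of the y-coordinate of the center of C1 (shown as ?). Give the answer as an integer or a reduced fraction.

1. [C1‖L1]  y_C1² − 66y_C1 + 513 = 0  ⇒  y_C1 = 9 or 57
2. [C1‖L2]  y_C1² − (714/5)y_C1 + 6021/5 = 0  ⇒  y_C1 = 9 or 669/5

9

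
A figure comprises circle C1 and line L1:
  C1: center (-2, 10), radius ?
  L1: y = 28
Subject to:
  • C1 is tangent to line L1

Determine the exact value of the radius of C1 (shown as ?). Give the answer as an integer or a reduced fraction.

18

1. [C1‖L1]  r_C1² − 324 = 0  ⇒  r_C1 = 18 (r>0 drops 1)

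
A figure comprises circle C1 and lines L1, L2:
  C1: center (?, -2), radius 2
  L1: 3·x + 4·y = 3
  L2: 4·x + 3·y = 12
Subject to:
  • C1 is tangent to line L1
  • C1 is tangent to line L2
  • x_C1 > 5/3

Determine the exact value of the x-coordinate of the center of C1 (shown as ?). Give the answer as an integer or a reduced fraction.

1. [C1‖L1]  x_C1² − (22/3)x_C1 + 7/3 = 0  ⇒  x_C1 = 1/3 or 7
2. [C1‖L2]  x_C1² − 9x_C1 + 14 = 0  ⇒  x_C1 = 2 or 7

7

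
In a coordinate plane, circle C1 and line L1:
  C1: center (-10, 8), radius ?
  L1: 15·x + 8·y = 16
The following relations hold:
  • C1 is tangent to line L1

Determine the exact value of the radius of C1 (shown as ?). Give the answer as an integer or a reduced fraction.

1. [C1‖L1]  r_C1² − 36 = 0  ⇒  r_C1 = 6 (r>0 drops 1)

6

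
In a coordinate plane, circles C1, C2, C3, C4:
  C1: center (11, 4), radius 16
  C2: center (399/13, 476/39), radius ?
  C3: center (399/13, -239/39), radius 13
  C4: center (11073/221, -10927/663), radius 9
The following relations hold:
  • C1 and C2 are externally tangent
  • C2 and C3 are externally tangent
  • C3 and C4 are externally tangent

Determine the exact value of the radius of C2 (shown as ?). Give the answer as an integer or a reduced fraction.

1. [ext C1·C2]  r_C2² + 32r_C2 − 1792/9 = 0  ⇒  r_C2 = 16/3 (r>0 drops 1)
2. [ext C2·C3]  r_C2² + 26r_C2 − 1504/9 = 0  ⇒  r_C2 = 16/3 (r>0 drops 1)

16/3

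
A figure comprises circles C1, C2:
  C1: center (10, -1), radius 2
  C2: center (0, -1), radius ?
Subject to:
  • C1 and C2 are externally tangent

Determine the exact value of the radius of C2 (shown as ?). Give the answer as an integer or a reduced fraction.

1. [ext C1·C2]  r_C2² + 4r_C2 − 96 = 0  ⇒  r_C2 = 8 (r>0 drops 1)

8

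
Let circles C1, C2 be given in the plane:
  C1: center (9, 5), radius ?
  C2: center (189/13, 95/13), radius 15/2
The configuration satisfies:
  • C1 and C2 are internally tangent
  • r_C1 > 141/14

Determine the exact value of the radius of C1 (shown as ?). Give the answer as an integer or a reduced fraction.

1. [int C1,C2]  r_C1² − 15r_C1 + 81/4 = 0  ⇒  r_C1 = 3/2 or 27/2
2. given r_C1 > 141/14: keep 27/2

27/2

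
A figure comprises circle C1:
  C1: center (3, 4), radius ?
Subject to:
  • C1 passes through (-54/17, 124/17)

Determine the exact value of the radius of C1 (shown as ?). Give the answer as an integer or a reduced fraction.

1. [C1∋P]  r_C1² − 49 = 0  ⇒  r_C1 = 7 (r>0 drops 1)

7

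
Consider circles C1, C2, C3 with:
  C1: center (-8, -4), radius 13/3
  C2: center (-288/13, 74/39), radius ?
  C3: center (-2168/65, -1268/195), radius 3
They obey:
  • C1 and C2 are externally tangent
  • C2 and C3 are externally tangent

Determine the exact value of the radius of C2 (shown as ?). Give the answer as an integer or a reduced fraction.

1. [ext C1·C2]  r_C2² + (26/3)r_C2 − 649/3 = 0  ⇒  r_C2 = 11 (r>0 drops 1)
2. [ext C2·C3]  r_C2² + 6r_C2 − 187 = 0  ⇒  r_C2 = 11 (r>0 drops 1)

11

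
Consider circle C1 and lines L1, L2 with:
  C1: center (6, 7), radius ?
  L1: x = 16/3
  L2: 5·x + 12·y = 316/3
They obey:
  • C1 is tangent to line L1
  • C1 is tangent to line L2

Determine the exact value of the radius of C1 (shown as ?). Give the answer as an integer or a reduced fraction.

2/3

1. [C1‖L1]  r_C1² − 4/9 = 0  ⇒  r_C1 = 2/3 (r>0 drops 1)
2. [C1‖L2]  r_C1² − 4/9 = 0  ⇒  r_C1 = 2/3 (r>0 drops 1)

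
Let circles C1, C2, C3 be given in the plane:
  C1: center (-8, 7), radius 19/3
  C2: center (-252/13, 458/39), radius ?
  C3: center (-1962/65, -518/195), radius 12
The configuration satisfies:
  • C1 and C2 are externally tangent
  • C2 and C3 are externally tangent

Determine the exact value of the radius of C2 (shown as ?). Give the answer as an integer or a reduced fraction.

1. [ext C1·C2]  r_C2² + (38/3)r_C2 − 112 = 0  ⇒  r_C2 = 6 (r>0 drops 1)
2. [ext C2·C3]  r_C2² + 24r_C2 − 180 = 0  ⇒  r_C2 = 6 (r>0 drops 1)

6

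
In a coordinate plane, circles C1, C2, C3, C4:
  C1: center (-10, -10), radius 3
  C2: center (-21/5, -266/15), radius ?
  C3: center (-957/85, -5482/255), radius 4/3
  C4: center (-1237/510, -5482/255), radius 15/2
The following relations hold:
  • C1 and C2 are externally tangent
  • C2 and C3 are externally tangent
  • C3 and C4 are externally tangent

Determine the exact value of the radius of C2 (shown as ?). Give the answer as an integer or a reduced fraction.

1. [ext C1·C2]  r_C2² + 6r_C2 − 760/9 = 0  ⇒  r_C2 = 20/3 (r>0 drops 1)
2. [ext C2·C3]  r_C2² + (8/3)r_C2 − 560/9 = 0  ⇒  r_C2 = 20/3 (r>0 drops 1)

20/3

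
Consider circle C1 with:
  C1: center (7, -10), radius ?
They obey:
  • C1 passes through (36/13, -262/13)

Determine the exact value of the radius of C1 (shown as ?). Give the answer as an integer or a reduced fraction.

11

1. [C1∋P]  r_C1² − 121 = 0  ⇒  r_C1 = 11 (r>0 drops 1)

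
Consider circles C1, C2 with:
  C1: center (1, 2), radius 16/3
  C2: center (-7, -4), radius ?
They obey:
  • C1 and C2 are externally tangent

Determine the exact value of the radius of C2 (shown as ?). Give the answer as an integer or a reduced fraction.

1. [ext C1·C2]  r_C2² + (32/3)r_C2 − 644/9 = 0  ⇒  r_C2 = 14/3 (r>0 drops 1)

14/3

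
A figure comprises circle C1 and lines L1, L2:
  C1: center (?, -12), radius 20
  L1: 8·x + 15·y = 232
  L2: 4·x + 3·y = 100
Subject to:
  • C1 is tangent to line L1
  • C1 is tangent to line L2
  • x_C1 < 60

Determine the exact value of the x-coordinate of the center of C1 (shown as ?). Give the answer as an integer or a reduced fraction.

9

1. [C1‖L1]  x_C1² − 103x_C1 + 846 = 0  ⇒  x_C1 = 9 or 94
2. [C1‖L2]  x_C1² − 68x_C1 + 531 = 0  ⇒  x_C1 = 9 or 59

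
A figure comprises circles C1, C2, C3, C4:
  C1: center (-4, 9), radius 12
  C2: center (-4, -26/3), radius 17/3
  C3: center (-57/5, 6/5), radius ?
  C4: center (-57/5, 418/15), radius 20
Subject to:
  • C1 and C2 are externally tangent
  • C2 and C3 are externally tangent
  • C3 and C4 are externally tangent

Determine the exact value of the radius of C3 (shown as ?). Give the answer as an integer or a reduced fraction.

20/3

1. [ext C2·C3]  r_C3² + (34/3)r_C3 − 120 = 0  ⇒  r_C3 = 20/3 (r>0 drops 1)
2. [ext C3·C4]  r_C3² + 40r_C3 − 2800/9 = 0  ⇒  r_C3 = 20/3 (r>0 drops 1)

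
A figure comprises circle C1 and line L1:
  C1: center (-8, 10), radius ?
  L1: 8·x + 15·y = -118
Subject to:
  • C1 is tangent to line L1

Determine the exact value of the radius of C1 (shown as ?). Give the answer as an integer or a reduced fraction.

12

1. [C1‖L1]  r_C1² − 144 = 0  ⇒  r_C1 = 12 (r>0 drops 1)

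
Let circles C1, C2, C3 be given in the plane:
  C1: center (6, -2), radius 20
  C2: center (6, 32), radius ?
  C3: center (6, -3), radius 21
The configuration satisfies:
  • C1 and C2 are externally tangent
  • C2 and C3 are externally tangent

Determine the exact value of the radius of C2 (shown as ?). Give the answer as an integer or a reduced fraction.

1. [ext C1·C2]  r_C2² + 40r_C2 − 756 = 0  ⇒  r_C2 = 14 (r>0 drops 1)
2. [ext C2·C3]  r_C2² + 42r_C2 − 784 = 0  ⇒  r_C2 = 14 (r>0 drops 1)

14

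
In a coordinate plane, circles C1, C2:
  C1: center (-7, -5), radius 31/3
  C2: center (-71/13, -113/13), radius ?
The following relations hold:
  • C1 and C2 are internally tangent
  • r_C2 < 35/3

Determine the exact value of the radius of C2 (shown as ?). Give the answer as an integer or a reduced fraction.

19/3

1. [int C1,C2]  r_C2² − (62/3)r_C2 + 817/9 = 0  ⇒  r_C2 = 19/3 or 43/3
2. given r_C2 < 35/3: keep 19/3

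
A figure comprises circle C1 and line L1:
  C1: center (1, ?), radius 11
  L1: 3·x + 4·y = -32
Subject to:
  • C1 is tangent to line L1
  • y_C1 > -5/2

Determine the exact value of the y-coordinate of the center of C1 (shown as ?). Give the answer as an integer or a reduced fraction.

1. [C1‖L1]  y_C1² + (35/2)y_C1 − 225/2 = 0  ⇒  y_C1 = -45/2 or 5
2. given y_C1 > -5/2: keep 5

5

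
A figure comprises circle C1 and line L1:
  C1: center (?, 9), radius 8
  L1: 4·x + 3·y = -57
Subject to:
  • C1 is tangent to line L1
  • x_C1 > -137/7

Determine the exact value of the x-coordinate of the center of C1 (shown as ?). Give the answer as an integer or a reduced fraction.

-11

1. [C1‖L1]  x_C1² + 42x_C1 + 341 = 0  ⇒  x_C1 = -31 or -11
2. given x_C1 > -137/7: keep -11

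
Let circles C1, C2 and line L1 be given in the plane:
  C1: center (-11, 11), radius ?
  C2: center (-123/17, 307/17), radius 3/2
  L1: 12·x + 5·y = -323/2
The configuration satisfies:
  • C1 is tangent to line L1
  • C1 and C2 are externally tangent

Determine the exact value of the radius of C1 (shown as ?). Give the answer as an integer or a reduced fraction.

13/2

1. [C1‖L1]  r_C1² − 169/4 = 0  ⇒  r_C1 = 13/2 (r>0 drops 1)
2. [ext C1·C2]  r_C1² + 3r_C1 − 247/4 = 0  ⇒  r_C1 = 13/2 (r>0 drops 1)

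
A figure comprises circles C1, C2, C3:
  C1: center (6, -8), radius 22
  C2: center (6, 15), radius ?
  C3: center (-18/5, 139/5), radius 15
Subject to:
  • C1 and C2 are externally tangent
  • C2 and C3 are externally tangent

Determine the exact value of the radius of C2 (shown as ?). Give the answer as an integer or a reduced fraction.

1

1. [ext C1·C2]  r_C2² + 44r_C2 − 45 = 0  ⇒  r_C2 = 1 (r>0 drops 1)
2. [ext C2·C3]  r_C2² + 30r_C2 − 31 = 0  ⇒  r_C2 = 1 (r>0 drops 1)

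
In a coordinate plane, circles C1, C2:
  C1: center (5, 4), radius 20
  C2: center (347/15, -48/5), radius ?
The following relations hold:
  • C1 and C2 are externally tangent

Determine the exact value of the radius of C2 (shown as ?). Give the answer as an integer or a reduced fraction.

8/3

1. [ext C1·C2]  r_C2² + 40r_C2 − 1024/9 = 0  ⇒  r_C2 = 8/3 (r>0 drops 1)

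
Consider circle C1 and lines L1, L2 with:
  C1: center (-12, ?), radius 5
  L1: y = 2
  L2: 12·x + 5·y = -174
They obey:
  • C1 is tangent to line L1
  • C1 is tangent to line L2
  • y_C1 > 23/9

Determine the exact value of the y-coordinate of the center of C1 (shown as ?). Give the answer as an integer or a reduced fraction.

7

1. [C1‖L1]  y_C1² − 4y_C1 − 21 = 0  ⇒  y_C1 = -3 or 7
2. [C1‖L2]  y_C1² + 12y_C1 − 133 = 0  ⇒  y_C1 = -19 or 7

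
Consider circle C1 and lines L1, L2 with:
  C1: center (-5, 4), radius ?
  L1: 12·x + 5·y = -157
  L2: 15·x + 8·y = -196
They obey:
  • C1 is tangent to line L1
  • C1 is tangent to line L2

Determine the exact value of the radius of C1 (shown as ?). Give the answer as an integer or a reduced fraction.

1. [C1‖L1]  r_C1² − 81 = 0  ⇒  r_C1 = 9 (r>0 drops 1)
2. [C1‖L2]  r_C1² − 81 = 0  ⇒  r_C1 = 9 (r>0 drops 1)

9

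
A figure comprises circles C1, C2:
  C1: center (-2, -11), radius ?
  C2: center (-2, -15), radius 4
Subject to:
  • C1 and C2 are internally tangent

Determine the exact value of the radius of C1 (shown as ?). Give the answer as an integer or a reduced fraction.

8

1. [int C1,C2]  r_C1² − 8r_C1 = 0  ⇒  r_C1 = 8 (r>0 drops 1)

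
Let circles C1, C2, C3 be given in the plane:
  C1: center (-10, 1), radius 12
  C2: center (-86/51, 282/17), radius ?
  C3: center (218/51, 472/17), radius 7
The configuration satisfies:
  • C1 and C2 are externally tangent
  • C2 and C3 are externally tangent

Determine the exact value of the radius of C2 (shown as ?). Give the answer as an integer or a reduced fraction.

17/3

1. [ext C1·C2]  r_C2² + 24r_C2 − 1513/9 = 0  ⇒  r_C2 = 17/3 (r>0 drops 1)
2. [ext C2·C3]  r_C2² + 14r_C2 − 1003/9 = 0  ⇒  r_C2 = 17/3 (r>0 drops 1)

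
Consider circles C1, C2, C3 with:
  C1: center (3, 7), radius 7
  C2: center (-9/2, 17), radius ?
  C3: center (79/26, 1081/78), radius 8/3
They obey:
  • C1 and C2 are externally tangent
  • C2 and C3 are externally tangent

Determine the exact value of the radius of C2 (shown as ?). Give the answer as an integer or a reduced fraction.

1. [ext C1·C2]  r_C2² + 14r_C2 − 429/4 = 0  ⇒  r_C2 = 11/2 (r>0 drops 1)
2. [ext C2·C3]  r_C2² + (16/3)r_C2 − 715/12 = 0  ⇒  r_C2 = 11/2 (r>0 drops 1)

11/2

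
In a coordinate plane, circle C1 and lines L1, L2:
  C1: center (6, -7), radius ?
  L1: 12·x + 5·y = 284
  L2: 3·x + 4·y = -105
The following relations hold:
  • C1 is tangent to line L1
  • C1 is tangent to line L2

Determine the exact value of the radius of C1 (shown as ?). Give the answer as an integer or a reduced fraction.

19

1. [C1‖L1]  r_C1² − 361 = 0  ⇒  r_C1 = 19 (r>0 drops 1)
2. [C1‖L2]  r_C1² − 361 = 0  ⇒  r_C1 = 19 (r>0 drops 1)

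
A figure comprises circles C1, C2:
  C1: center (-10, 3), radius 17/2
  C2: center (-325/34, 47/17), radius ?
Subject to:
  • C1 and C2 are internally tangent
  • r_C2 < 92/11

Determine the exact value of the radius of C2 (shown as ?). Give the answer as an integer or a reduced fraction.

1. [int C1,C2]  r_C2² − 17r_C2 + 72 = 0  ⇒  r_C2 = 8 or 9
2. given r_C2 < 92/11: keep 8

8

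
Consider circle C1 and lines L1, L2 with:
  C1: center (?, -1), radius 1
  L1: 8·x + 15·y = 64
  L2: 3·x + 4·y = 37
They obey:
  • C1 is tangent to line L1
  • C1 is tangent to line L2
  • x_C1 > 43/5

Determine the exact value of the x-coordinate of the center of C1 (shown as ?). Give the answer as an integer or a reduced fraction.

1. [C1‖L1]  x_C1² − (79/4)x_C1 + 93 = 0  ⇒  x_C1 = 31/4 or 12
2. [C1‖L2]  x_C1² − (82/3)x_C1 + 184 = 0  ⇒  x_C1 = 12 or 46/3

12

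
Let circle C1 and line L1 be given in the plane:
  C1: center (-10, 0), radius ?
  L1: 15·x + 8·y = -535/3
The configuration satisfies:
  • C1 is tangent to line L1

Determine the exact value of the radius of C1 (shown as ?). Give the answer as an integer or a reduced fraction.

5/3

1. [C1‖L1]  r_C1² − 25/9 = 0  ⇒  r_C1 = 5/3 (r>0 drops 1)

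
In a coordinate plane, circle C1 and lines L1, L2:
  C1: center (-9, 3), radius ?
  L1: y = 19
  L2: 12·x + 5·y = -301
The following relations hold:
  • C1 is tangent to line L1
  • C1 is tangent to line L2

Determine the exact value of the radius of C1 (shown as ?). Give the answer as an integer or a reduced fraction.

16

1. [C1‖L1]  r_C1² − 256 = 0  ⇒  r_C1 = 16 (r>0 drops 1)
2. [C1‖L2]  r_C1² − 256 = 0  ⇒  r_C1 = 16 (r>0 drops 1)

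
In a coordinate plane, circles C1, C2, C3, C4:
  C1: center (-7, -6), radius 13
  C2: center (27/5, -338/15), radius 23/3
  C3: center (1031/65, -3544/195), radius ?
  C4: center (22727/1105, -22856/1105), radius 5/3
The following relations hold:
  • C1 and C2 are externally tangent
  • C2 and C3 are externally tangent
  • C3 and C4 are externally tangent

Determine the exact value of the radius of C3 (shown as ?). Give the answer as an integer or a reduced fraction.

1. [ext C2·C3]  r_C3² + (46/3)r_C3 − 209/3 = 0  ⇒  r_C3 = 11/3 (r>0 drops 1)
2. [ext C3·C4]  r_C3² + (10/3)r_C3 − 77/3 = 0  ⇒  r_C3 = 11/3 (r>0 drops 1)

11/3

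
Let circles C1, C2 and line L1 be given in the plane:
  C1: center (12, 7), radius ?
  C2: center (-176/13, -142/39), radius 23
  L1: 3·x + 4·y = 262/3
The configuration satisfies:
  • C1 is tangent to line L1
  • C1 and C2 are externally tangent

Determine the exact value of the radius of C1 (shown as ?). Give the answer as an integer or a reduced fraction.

1. [C1‖L1]  r_C1² − 196/9 = 0  ⇒  r_C1 = 14/3 (r>0 drops 1)
2. [ext C1·C2]  r_C1² + 46r_C1 − 2128/9 = 0  ⇒  r_C1 = 14/3 (r>0 drops 1)

14/3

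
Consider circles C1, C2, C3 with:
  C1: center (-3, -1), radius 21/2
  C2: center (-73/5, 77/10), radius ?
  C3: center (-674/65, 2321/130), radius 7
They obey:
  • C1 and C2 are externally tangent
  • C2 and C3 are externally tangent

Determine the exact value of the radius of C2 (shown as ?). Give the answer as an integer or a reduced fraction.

1. [ext C1·C2]  r_C2² + 21r_C2 − 100 = 0  ⇒  r_C2 = 4 (r>0 drops 1)
2. [ext C2·C3]  r_C2² + 14r_C2 − 72 = 0  ⇒  r_C2 = 4 (r>0 drops 1)

4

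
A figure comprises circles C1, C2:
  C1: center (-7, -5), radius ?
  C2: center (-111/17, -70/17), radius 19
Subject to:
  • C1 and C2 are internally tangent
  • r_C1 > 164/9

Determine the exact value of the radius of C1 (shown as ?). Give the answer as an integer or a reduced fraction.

1. [int C1,C2]  r_C1² − 38r_C1 + 360 = 0  ⇒  r_C1 = 18 or 20
2. given r_C1 > 164/9: keep 20

20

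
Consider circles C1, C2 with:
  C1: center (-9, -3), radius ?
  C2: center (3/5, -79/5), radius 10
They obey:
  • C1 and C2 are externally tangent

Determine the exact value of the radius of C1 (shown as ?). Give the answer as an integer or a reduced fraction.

6

1. [ext C1·C2]  r_C1² + 20r_C1 − 156 = 0  ⇒  r_C1 = 6 (r>0 drops 1)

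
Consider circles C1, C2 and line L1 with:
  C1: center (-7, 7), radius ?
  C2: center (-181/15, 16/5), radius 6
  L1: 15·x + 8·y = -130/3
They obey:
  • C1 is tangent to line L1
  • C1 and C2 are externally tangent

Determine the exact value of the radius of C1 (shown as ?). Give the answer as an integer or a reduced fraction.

1. [C1‖L1]  r_C1² − 1/9 = 0  ⇒  r_C1 = 1/3 (r>0 drops 1)
2. [ext C1·C2]  r_C1² + 12r_C1 − 37/9 = 0  ⇒  r_C1 = 1/3 (r>0 drops 1)

1/3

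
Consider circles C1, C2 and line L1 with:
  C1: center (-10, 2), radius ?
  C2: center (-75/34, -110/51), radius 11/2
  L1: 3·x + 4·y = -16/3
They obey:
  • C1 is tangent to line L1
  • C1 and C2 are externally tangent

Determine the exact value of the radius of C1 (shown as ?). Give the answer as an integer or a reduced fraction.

1. [C1‖L1]  r_C1² − 100/9 = 0  ⇒  r_C1 = 10/3 (r>0 drops 1)
2. [ext C1·C2]  r_C1² + 11r_C1 − 430/9 = 0  ⇒  r_C1 = 10/3 (r>0 drops 1)

10/3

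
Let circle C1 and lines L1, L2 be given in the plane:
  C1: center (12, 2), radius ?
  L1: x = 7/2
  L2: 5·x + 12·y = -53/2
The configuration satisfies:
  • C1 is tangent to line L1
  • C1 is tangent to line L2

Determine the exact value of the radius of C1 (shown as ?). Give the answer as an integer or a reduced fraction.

1. [C1‖L1]  r_C1² − 289/4 = 0  ⇒  r_C1 = 17/2 (r>0 drops 1)
2. [C1‖L2]  r_C1² − 289/4 = 0  ⇒  r_C1 = 17/2 (r>0 drops 1)

17/2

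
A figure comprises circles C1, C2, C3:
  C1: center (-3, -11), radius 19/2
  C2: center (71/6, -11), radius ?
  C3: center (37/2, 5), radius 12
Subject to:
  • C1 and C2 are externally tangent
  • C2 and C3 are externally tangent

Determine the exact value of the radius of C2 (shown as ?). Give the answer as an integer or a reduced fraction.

16/3

1. [ext C1·C2]  r_C2² + 19r_C2 − 1168/9 = 0  ⇒  r_C2 = 16/3 (r>0 drops 1)
2. [ext C2·C3]  r_C2² + 24r_C2 − 1408/9 = 0  ⇒  r_C2 = 16/3 (r>0 drops 1)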